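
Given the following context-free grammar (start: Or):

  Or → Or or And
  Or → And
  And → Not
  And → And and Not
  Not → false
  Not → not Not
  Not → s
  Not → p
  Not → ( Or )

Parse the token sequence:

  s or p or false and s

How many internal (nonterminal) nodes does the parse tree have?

[Or [Or [Or [And [Not s]]] or [And [Not p]]] or [And [And [Not false]] and [Not s]]]

11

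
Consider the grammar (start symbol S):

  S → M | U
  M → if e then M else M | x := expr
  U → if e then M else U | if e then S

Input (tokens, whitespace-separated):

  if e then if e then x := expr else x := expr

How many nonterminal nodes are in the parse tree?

[S [U if e then [S [M if e then [M x := expr] else [M x := expr]]]]]

6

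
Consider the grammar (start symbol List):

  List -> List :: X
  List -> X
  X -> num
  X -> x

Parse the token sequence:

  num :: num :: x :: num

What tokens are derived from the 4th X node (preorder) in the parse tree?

num

[List [List [List [List [X num]] :: [X num]] :: [X x]] :: [X num]]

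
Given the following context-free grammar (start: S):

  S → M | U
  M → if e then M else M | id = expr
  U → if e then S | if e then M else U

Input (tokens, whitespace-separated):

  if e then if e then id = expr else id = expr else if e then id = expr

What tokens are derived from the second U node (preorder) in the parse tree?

if e then id = expr

[S [U if e then [M if e then [M id = expr] else [M id = expr]] else [U if e then [S [M id = expr]]]]]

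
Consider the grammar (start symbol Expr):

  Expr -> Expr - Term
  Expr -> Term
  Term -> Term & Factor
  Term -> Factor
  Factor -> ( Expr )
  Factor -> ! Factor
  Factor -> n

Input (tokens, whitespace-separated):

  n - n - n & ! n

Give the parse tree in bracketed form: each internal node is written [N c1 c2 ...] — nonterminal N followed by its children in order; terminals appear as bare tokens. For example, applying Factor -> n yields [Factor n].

Expr
Expr - Term
Expr - Term - Term
Term - Term - Term
Factor - Term - Term
n - Term - Term
n - Factor - Term
n - n - Term
n - n - Term & Factor
n - n - Factor & Factor
n - n - n & Factor
n - n - n & ! Factor
n - n - n & ! n

[Expr [Expr [Expr [Term [Factor n]]] - [Term [Factor n]]] - [Term [Term [Factor n]] & [Factor ! [Factor n]]]]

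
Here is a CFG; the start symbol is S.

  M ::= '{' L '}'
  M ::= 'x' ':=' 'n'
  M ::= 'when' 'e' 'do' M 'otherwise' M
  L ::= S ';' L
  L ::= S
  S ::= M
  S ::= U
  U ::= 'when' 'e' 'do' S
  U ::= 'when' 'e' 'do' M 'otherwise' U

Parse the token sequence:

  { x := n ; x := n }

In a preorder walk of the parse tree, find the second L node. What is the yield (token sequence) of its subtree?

[S [M { [L [S [M x := n]] ; [L [S [M x := n]]]] }]]

x := n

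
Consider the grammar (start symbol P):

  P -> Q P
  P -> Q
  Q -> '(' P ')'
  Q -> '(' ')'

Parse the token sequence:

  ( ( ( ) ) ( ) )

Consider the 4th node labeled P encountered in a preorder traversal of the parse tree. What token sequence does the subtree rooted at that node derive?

( )

[P [Q ( [P [Q ( [P [Q ( )]] )] [P [Q ( )]]] )]]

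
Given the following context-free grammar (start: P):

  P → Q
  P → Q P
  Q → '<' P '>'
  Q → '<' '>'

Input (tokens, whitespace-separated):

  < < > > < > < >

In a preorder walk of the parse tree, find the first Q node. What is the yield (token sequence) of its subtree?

< < > >

[P [Q < [P [Q < >]] >] [P [Q < >] [P [Q < >]]]]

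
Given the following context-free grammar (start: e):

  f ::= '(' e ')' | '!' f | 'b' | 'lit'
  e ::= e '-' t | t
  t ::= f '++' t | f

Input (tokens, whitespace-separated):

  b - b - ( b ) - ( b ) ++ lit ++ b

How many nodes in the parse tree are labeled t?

[e [e [e [e [t [f b]]] - [t [f b]]] - [t [f ( [e [t [f b]]] )]]] - [t [f ( [e [t [f b]]] )] ++ [t [f lit] ++ [t [f b]]]]]

8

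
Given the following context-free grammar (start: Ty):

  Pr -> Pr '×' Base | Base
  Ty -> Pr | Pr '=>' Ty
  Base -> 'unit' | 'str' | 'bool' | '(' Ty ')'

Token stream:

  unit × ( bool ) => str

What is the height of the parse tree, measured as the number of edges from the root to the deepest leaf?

6

[Ty [Pr [Pr [Base unit]] × [Base ( [Ty [Pr [Base bool]]] )]] => [Ty [Pr [Base str]]]]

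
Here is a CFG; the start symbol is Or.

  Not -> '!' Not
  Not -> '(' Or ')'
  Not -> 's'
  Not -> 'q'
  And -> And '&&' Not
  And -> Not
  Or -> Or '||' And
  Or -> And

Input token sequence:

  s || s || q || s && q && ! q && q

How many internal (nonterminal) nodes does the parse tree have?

19

[Or [Or [Or [Or [And [Not s]]] || [And [Not s]]] || [And [Not q]]] || [And [And [And [And [Not s]] && [Not q]] && [Not ! [Not q]]] && [Not q]]]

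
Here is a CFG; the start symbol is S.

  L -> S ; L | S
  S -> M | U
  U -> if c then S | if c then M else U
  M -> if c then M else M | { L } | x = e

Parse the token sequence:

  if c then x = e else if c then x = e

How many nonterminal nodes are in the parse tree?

[S [U if c then [M x = e] else [U if c then [S [M x = e]]]]]

6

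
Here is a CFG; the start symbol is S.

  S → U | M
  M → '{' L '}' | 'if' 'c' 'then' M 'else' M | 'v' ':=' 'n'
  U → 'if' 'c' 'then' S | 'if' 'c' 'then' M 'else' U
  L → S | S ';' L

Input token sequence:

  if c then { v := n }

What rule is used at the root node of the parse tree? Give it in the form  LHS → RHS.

[S [U if c then [S [M { [L [S [M v := n]]] }]]]]

S → U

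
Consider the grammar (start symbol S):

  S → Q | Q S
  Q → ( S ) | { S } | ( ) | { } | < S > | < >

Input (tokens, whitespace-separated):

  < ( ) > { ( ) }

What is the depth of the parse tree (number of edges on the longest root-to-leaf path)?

[S [Q < [S [Q ( )]] >] [S [Q { [S [Q ( )]] }]]]

5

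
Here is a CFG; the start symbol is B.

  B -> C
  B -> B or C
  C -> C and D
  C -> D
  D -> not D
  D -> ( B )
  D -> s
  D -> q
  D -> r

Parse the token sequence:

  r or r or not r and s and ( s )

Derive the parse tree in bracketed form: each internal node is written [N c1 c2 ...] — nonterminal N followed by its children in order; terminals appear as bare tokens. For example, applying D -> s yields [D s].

[B [B [B [C [D r]]] or [C [D r]]] or [C [C [C [D not [D r]]] and [D s]] and [D ( [B [C [D s]]] )]]]

B
B or C
B or C or C
C or C or C
D or C or C
r or C or C
r or D or C
r or r or C
r or r or C and D
r or r or C and D and D
r or r or D and D and D
r or r or not D and D and D
r or r or not r and D and D
r or r or not r and s and D
r or r or not r and s and ( B )
r or r or not r and s and ( C )
r or r or not r and s and ( D )
r or r or not r and s and ( s )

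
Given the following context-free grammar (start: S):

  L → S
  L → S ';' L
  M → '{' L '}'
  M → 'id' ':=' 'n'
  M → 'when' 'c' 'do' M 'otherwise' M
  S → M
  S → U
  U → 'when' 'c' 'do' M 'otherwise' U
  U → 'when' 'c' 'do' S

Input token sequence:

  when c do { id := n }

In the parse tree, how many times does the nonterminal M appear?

[S [U when c do [S [M { [L [S [M id := n]]] }]]]]

2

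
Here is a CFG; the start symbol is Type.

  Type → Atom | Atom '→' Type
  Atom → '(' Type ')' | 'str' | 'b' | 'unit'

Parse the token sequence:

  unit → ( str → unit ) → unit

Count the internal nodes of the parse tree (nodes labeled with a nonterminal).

[Type [Atom unit] → [Type [Atom ( [Type [Atom str] → [Type [Atom unit]]] )] → [Type [Atom unit]]]]

10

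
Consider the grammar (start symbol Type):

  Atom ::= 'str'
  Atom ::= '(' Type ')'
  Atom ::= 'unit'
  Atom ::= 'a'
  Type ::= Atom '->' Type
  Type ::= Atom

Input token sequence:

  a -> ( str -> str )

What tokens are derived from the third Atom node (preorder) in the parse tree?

str

[Type [Atom a] -> [Type [Atom ( [Type [Atom str] -> [Type [Atom str]]] )]]]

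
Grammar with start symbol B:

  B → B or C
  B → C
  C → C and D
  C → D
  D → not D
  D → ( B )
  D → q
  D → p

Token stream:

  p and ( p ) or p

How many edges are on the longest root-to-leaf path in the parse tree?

7

[B [B [C [C [D p]] and [D ( [B [C [D p]]] )]]] or [C [D p]]]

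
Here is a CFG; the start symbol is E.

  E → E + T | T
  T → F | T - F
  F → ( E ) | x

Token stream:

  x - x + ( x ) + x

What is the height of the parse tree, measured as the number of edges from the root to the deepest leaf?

7

[E [E [E [T [T [F x]] - [F x]]] + [T [F ( [E [T [F x]]] )]]] + [T [F x]]]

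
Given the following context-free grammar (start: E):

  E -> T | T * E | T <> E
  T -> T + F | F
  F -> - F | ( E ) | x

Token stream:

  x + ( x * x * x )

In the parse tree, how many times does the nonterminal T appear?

5

[E [T [T [F x]] + [F ( [E [T [F x]] * [E [T [F x]] * [E [T [F x]]]]] )]]]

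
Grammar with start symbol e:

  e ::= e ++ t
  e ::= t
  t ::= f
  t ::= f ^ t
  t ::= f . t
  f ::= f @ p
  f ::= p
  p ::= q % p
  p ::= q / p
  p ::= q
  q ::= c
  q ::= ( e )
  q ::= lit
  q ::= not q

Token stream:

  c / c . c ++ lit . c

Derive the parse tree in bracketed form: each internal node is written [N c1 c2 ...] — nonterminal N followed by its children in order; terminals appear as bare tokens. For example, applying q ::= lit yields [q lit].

e
e ++ t
t ++ t
f . t ++ t
p . t ++ t
q / p . t ++ t
c / p . t ++ t
c / q . t ++ t
c / c . t ++ t
c / c . f ++ t
c / c . p ++ t
c / c . q ++ t
c / c . c ++ t
c / c . c ++ f . t
c / c . c ++ p . t
c / c . c ++ q . t
c / c . c ++ lit . t
c / c . c ++ lit . f
c / c . c ++ lit . p
c / c . c ++ lit . q
c / c . c ++ lit . c

[e [e [t [f [p [q c] / [p [q c]]]] . [t [f [p [q c]]]]]] ++ [t [f [p [q lit]]] . [t [f [p [q c]]]]]]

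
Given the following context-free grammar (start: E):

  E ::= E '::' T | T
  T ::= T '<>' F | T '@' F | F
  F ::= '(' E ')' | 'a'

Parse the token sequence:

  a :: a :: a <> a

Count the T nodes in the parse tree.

[E [E [E [T [F a]]] :: [T [F a]]] :: [T [T [F a]] <> [F a]]]

4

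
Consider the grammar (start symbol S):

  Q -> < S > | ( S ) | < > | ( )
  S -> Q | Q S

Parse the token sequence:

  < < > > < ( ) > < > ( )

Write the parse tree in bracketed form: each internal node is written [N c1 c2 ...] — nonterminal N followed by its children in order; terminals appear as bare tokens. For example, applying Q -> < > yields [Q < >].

S
Q S
< S > S
< Q > S
< < > > S
< < > > Q S
< < > > < S > S
< < > > < Q > S
< < > > < ( ) > S
< < > > < ( ) > Q S
< < > > < ( ) > < > S
< < > > < ( ) > < > Q
< < > > < ( ) > < > ( )

[S [Q < [S [Q < >]] >] [S [Q < [S [Q ( )]] >] [S [Q < >] [S [Q ( )]]]]]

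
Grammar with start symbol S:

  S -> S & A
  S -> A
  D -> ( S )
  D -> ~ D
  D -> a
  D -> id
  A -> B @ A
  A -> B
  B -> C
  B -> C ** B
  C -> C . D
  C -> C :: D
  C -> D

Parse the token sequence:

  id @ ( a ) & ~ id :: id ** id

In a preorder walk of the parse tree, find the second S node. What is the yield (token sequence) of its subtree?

id @ ( a )

[S [S [A [B [C [D id]]] @ [A [B [C [D ( [S [A [B [C [D a]]]]] )]]]]]] & [A [B [C [C [D ~ [D id]]] :: [D id]] ** [B [C [D id]]]]]]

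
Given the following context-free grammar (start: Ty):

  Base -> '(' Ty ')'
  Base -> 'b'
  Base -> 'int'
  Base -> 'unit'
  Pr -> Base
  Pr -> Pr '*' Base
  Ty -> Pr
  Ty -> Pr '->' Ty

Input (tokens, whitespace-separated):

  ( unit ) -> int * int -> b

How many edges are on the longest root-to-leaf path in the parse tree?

[Ty [Pr [Base ( [Ty [Pr [Base unit]]] )]] -> [Ty [Pr [Pr [Base int]] * [Base int]] -> [Ty [Pr [Base b]]]]]

6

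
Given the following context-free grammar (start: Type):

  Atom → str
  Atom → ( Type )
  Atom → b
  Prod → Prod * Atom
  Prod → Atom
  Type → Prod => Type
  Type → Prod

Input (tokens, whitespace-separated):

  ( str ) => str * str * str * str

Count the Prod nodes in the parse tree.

[Type [Prod [Atom ( [Type [Prod [Atom str]]] )]] => [Type [Prod [Prod [Prod [Prod [Atom str]] * [Atom str]] * [Atom str]] * [Atom str]]]]

6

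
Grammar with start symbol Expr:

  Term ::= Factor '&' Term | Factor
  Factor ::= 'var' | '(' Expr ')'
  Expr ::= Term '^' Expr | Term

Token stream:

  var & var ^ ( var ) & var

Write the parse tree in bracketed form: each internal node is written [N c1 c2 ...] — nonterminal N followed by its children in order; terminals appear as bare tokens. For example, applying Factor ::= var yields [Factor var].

[Expr [Term [Factor var] & [Term [Factor var]]] ^ [Expr [Term [Factor ( [Expr [Term [Factor var]]] )] & [Term [Factor var]]]]]

Expr
Term ^ Expr
Factor & Term ^ Expr
var & Term ^ Expr
var & Factor ^ Expr
var & var ^ Expr
var & var ^ Term
var & var ^ Factor & Term
var & var ^ ( Expr ) & Term
var & var ^ ( Term ) & Term
var & var ^ ( Factor ) & Term
var & var ^ ( var ) & Term
var & var ^ ( var ) & Factor
var & var ^ ( var ) & var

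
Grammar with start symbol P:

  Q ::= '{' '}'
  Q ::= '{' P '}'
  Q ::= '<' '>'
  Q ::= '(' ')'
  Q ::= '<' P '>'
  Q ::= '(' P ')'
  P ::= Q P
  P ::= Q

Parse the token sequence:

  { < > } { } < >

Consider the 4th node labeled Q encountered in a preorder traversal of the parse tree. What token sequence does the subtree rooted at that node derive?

< >

[P [Q { [P [Q < >]] }] [P [Q { }] [P [Q < >]]]]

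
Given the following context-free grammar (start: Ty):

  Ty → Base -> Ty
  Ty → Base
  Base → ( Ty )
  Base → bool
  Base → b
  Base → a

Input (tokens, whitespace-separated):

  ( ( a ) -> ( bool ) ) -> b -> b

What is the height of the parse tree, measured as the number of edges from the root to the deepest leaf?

[Ty [Base ( [Ty [Base ( [Ty [Base a]] )] -> [Ty [Base ( [Ty [Base bool]] )]]] )] -> [Ty [Base b] -> [Ty [Base b]]]]

7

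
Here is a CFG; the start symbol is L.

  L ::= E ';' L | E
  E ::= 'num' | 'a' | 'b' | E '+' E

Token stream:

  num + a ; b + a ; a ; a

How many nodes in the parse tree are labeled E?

[L [E [E num] + [E a]] ; [L [E [E b] + [E a]] ; [L [E a] ; [L [E a]]]]]

8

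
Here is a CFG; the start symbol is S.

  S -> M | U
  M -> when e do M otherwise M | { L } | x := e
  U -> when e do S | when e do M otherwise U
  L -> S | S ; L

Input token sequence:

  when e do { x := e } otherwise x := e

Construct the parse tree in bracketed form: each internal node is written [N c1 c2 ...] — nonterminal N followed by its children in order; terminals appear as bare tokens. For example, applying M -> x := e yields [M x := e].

[S [M when e do [M { [L [S [M x := e]]] }] otherwise [M x := e]]]

S
M
when e do M otherwise M
when e do { L } otherwise M
when e do { S } otherwise M
when e do { M } otherwise M
when e do { x := e } otherwise M
when e do { x := e } otherwise x := e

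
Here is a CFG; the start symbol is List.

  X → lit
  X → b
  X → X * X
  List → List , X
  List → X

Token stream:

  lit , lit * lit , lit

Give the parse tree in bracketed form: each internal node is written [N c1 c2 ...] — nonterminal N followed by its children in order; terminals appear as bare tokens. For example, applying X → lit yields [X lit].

List
List , X
List , X , X
X , X , X
lit , X , X
lit , X * X , X
lit , lit * X , X
lit , lit * lit , X
lit , lit * lit , lit

[List [List [List [X lit]] , [X [X lit] * [X lit]]] , [X lit]]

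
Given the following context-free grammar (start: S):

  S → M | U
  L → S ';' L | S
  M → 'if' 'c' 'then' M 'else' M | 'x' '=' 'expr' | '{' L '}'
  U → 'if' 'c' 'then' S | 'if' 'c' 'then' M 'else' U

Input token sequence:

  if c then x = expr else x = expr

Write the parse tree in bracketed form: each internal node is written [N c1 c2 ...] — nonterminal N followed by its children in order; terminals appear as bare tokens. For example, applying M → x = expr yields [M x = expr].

S
M
if c then M else M
if c then x = expr else M
if c then x = expr else x = expr

[S [M if c then [M x = expr] else [M x = expr]]]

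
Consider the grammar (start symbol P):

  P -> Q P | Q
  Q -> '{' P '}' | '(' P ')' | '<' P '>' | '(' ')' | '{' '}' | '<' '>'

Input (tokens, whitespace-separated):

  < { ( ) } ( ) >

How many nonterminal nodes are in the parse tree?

[P [Q < [P [Q { [P [Q ( )]] }] [P [Q ( )]]] >]]

8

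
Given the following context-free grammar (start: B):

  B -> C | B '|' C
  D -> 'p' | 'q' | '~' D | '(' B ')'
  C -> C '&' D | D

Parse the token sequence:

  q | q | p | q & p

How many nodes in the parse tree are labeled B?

4

[B [B [B [B [C [D q]]] | [C [D q]]] | [C [D p]]] | [C [C [D q]] & [D p]]]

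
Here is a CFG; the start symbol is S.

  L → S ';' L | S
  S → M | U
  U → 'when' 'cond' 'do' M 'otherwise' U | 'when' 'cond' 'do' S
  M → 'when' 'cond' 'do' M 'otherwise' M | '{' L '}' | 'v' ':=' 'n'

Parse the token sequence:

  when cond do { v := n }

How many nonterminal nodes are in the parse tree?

[S [U when cond do [S [M { [L [S [M v := n]]] }]]]]

7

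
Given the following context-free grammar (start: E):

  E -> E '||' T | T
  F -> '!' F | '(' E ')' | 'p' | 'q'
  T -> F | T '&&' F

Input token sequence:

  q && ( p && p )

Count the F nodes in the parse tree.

4

[E [T [T [F q]] && [F ( [E [T [T [F p]] && [F p]]] )]]]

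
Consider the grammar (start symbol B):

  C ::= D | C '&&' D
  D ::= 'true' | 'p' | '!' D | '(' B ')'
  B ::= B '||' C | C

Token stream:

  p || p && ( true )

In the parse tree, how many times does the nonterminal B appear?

[B [B [C [D p]]] || [C [C [D p]] && [D ( [B [C [D true]]] )]]]

3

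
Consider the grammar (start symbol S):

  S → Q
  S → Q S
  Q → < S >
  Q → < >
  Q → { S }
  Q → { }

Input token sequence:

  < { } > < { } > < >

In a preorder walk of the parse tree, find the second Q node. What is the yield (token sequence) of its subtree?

[S [Q < [S [Q { }]] >] [S [Q < [S [Q { }]] >] [S [Q < >]]]]

{ }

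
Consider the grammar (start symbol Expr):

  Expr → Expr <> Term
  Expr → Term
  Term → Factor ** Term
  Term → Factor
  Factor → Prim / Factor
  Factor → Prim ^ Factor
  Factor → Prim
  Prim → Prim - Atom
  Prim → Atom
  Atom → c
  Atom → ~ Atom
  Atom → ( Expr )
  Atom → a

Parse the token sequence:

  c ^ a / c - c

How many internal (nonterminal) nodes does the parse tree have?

[Expr [Term [Factor [Prim [Atom c]] ^ [Factor [Prim [Atom a]] / [Factor [Prim [Prim [Atom c]] - [Atom c]]]]]]]

13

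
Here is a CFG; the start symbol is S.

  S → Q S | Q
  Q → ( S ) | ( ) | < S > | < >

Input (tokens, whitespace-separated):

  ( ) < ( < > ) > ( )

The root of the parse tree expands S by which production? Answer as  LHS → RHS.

[S [Q ( )] [S [Q < [S [Q ( [S [Q < >]] )]] >] [S [Q ( )]]]]

S → Q S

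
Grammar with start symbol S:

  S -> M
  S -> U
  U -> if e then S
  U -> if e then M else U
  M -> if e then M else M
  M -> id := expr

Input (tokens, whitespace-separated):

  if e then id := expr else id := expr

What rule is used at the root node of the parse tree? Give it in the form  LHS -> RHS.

S -> M

[S [M if e then [M id := expr] else [M id := expr]]]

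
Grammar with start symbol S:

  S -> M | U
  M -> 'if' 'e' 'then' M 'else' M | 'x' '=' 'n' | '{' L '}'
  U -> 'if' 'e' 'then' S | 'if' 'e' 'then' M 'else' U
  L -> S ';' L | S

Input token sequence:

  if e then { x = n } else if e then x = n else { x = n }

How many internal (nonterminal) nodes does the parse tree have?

12

[S [M if e then [M { [L [S [M x = n]]] }] else [M if e then [M x = n] else [M { [L [S [M x = n]]] }]]]]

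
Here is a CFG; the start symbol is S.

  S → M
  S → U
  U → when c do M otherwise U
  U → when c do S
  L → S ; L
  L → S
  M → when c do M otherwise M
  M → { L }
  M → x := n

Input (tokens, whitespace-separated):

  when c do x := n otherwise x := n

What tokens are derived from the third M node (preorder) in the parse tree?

x := n

[S [M when c do [M x := n] otherwise [M x := n]]]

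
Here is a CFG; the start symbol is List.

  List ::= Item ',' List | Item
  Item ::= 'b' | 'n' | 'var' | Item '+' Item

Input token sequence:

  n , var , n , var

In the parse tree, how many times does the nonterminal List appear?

4

[List [Item n] , [List [Item var] , [List [Item n] , [List [Item var]]]]]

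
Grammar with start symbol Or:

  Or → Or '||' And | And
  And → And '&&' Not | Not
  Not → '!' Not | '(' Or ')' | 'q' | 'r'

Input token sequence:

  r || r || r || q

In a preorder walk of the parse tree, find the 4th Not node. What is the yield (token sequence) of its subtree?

q

[Or [Or [Or [Or [And [Not r]]] || [And [Not r]]] || [And [Not r]]] || [And [Not q]]]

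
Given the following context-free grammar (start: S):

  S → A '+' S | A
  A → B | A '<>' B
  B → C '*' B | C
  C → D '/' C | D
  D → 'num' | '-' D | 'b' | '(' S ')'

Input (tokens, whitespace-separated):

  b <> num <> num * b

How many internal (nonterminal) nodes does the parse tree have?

16

[S [A [A [A [B [C [D b]]]] <> [B [C [D num]]]] <> [B [C [D num]] * [B [C [D b]]]]]]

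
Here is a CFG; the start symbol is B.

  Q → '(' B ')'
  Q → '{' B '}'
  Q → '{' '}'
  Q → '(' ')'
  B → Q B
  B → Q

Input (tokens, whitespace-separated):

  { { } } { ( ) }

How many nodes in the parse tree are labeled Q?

4

[B [Q { [B [Q { }]] }] [B [Q { [B [Q ( )]] }]]]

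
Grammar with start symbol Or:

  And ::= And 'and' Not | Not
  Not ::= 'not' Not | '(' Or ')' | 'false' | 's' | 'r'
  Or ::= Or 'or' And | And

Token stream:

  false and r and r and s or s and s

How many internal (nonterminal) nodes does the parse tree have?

[Or [Or [And [And [And [And [Not false]] and [Not r]] and [Not r]] and [Not s]]] or [And [And [Not s]] and [Not s]]]

14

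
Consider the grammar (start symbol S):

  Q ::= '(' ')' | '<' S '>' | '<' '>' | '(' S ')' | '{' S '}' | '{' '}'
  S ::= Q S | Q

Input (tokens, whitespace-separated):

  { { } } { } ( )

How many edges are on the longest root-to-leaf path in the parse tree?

[S [Q { [S [Q { }]] }] [S [Q { }] [S [Q ( )]]]]

4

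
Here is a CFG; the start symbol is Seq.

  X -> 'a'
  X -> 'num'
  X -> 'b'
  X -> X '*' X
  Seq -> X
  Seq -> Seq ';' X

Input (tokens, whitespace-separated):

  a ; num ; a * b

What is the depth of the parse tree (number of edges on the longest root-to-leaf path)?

4

[Seq [Seq [Seq [X a]] ; [X num]] ; [X [X a] * [X b]]]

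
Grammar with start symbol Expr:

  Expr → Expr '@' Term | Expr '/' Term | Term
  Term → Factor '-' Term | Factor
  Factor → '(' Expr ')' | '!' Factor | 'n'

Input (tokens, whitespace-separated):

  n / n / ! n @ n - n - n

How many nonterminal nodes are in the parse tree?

17

[Expr [Expr [Expr [Expr [Term [Factor n]]] / [Term [Factor n]]] / [Term [Factor ! [Factor n]]]] @ [Term [Factor n] - [Term [Factor n] - [Term [Factor n]]]]]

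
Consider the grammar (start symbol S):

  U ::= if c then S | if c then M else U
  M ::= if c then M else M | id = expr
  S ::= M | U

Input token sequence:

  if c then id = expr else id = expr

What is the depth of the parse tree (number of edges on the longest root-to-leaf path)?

3

[S [M if c then [M id = expr] else [M id = expr]]]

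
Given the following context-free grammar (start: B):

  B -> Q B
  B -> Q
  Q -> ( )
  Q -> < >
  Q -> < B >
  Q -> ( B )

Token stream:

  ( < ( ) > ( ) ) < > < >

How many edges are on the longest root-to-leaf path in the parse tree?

[B [Q ( [B [Q < [B [Q ( )]] >] [B [Q ( )]]] )] [B [Q < >] [B [Q < >]]]]

6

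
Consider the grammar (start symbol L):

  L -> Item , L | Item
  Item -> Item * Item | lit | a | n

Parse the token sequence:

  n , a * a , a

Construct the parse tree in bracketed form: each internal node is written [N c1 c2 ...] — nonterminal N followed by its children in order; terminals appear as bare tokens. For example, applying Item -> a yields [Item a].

L
Item , L
n , L
n , Item , L
n , Item * Item , L
n , a * Item , L
n , a * a , L
n , a * a , Item
n , a * a , a

[L [Item n] , [L [Item [Item a] * [Item a]] , [L [Item a]]]]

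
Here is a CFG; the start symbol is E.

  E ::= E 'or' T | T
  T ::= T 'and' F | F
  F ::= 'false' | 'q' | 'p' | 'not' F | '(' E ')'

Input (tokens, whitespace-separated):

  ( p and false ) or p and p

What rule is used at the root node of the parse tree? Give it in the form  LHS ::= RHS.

[E [E [T [F ( [E [T [T [F p]] and [F false]]] )]]] or [T [T [F p]] and [F p]]]

E ::= E 'or' T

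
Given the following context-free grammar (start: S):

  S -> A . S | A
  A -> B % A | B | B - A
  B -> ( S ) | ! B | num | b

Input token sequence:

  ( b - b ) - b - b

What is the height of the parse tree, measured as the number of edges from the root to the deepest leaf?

7

[S [A [B ( [S [A [B b] - [A [B b]]]] )] - [A [B b] - [A [B b]]]]]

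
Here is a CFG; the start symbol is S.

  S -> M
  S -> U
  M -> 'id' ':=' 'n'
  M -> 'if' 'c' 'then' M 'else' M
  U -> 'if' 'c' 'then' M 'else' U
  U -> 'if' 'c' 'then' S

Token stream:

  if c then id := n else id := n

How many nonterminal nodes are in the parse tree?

4

[S [M if c then [M id := n] else [M id := n]]]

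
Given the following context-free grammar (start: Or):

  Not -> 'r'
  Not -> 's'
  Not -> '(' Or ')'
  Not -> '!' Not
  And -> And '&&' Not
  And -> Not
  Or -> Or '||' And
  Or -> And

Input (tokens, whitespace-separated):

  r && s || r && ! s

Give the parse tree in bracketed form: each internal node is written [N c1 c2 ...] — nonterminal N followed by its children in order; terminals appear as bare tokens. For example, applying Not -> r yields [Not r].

[Or [Or [And [And [Not r]] && [Not s]]] || [And [And [Not r]] && [Not ! [Not s]]]]

Or
Or || And
And || And
And && Not || And
Not && Not || And
r && Not || And
r && s || And
r && s || And && Not
r && s || Not && Not
r && s || r && Not
r && s || r && ! Not
r && s || r && ! s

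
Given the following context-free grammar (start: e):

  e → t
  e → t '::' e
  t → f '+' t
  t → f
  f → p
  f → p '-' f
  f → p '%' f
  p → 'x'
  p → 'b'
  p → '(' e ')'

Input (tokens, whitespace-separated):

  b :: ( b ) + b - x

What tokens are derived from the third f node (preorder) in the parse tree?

b

[e [t [f [p b]]] :: [e [t [f [p ( [e [t [f [p b]]]] )]] + [t [f [p b] - [f [p x]]]]]]]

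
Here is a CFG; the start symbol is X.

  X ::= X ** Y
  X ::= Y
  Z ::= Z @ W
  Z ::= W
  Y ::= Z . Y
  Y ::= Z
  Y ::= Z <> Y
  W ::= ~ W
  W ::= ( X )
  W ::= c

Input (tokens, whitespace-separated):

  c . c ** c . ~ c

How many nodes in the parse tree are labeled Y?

4

[X [X [Y [Z [W c]] . [Y [Z [W c]]]]] ** [Y [Z [W c]] . [Y [Z [W ~ [W c]]]]]]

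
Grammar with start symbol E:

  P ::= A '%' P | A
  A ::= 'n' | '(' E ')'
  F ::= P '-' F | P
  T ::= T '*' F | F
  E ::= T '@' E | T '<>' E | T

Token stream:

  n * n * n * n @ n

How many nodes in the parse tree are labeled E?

[E [T [T [T [T [F [P [A n]]]] * [F [P [A n]]]] * [F [P [A n]]]] * [F [P [A n]]]] @ [E [T [F [P [A n]]]]]]

2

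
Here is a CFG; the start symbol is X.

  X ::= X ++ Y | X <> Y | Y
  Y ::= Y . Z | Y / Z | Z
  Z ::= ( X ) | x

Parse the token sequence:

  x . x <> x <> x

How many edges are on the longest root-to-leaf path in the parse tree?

6

[X [X [X [Y [Y [Z x]] . [Z x]]] <> [Y [Z x]]] <> [Y [Z x]]]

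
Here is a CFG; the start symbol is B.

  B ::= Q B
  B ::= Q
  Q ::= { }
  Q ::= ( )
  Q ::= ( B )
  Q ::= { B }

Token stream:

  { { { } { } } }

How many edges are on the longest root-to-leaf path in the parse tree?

7

[B [Q { [B [Q { [B [Q { }] [B [Q { }]]] }]] }]]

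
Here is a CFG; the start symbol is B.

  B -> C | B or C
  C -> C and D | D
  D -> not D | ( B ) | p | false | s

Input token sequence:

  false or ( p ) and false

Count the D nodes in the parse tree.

4

[B [B [C [D false]]] or [C [C [D ( [B [C [D p]]] )]] and [D false]]]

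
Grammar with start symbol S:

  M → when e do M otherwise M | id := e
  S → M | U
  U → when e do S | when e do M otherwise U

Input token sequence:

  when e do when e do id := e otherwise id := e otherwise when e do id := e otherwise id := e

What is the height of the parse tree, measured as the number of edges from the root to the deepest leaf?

[S [M when e do [M when e do [M id := e] otherwise [M id := e]] otherwise [M when e do [M id := e] otherwise [M id := e]]]]

4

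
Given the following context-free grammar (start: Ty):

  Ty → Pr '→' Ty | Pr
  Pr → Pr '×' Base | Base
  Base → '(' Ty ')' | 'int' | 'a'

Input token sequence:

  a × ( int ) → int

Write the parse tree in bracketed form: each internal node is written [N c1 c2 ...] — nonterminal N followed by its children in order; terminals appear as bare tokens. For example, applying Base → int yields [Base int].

[Ty [Pr [Pr [Base a]] × [Base ( [Ty [Pr [Base int]]] )]] → [Ty [Pr [Base int]]]]

Ty
Pr → Ty
Pr × Base → Ty
Base × Base → Ty
a × Base → Ty
a × ( Ty ) → Ty
a × ( Pr ) → Ty
a × ( Base ) → Ty
a × ( int ) → Ty
a × ( int ) → Pr
a × ( int ) → Base
a × ( int ) → int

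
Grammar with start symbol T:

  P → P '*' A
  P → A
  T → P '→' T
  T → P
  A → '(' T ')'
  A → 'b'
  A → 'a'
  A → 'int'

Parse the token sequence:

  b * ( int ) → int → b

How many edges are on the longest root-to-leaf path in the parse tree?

6

[T [P [P [A b]] * [A ( [T [P [A int]]] )]] → [T [P [A int]] → [T [P [A b]]]]]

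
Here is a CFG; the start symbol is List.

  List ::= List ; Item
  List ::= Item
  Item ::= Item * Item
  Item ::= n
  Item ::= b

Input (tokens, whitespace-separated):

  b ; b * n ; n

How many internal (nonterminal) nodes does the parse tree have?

8

[List [List [List [Item b]] ; [Item [Item b] * [Item n]]] ; [Item n]]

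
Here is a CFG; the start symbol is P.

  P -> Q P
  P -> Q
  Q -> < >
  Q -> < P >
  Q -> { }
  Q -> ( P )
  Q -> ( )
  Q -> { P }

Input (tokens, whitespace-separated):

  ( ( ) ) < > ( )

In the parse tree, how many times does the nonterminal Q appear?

[P [Q ( [P [Q ( )]] )] [P [Q < >] [P [Q ( )]]]]

4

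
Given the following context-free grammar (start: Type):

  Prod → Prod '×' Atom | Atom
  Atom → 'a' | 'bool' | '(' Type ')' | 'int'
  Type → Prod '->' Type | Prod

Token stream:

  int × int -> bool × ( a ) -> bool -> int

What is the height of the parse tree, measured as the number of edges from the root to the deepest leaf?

7

[Type [Prod [Prod [Atom int]] × [Atom int]] -> [Type [Prod [Prod [Atom bool]] × [Atom ( [Type [Prod [Atom a]]] )]] -> [Type [Prod [Atom bool]] -> [Type [Prod [Atom int]]]]]]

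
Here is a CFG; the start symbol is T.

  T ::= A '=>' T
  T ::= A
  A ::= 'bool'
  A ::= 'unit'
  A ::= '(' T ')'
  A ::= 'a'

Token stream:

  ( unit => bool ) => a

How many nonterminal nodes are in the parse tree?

8

[T [A ( [T [A unit] => [T [A bool]]] )] => [T [A a]]]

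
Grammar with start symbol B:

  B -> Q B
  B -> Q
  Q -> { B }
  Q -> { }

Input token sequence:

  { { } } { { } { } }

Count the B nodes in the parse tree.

5

[B [Q { [B [Q { }]] }] [B [Q { [B [Q { }] [B [Q { }]]] }]]]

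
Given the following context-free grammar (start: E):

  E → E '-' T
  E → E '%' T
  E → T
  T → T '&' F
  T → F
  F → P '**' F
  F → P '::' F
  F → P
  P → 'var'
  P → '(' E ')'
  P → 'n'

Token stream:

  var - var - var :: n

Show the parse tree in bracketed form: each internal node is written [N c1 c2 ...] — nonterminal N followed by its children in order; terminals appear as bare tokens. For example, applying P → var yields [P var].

[E [E [E [T [F [P var]]]] - [T [F [P var]]]] - [T [F [P var] :: [F [P n]]]]]

E
E - T
E - T - T
T - T - T
F - T - T
P - T - T
var - T - T
var - F - T
var - P - T
var - var - T
var - var - F
var - var - P :: F
var - var - var :: F
var - var - var :: P
var - var - var :: n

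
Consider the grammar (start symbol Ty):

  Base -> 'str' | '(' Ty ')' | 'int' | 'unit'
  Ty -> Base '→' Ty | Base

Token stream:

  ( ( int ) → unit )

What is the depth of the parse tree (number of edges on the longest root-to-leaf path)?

6

[Ty [Base ( [Ty [Base ( [Ty [Base int]] )] → [Ty [Base unit]]] )]]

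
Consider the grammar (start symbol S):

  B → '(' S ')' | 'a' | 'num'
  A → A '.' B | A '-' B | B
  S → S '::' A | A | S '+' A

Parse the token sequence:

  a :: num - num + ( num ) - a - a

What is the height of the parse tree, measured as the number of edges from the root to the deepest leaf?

8

[S [S [S [A [B a]]] :: [A [A [B num]] - [B num]]] + [A [A [A [B ( [S [A [B num]]] )]] - [B a]] - [B a]]]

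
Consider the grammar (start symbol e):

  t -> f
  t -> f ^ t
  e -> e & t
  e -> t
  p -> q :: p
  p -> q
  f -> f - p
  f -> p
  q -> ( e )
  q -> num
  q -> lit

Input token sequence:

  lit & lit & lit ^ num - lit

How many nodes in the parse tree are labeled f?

5

[e [e [e [t [f [p [q lit]]]]] & [t [f [p [q lit]]]]] & [t [f [p [q lit]]] ^ [t [f [f [p [q num]]] - [p [q lit]]]]]]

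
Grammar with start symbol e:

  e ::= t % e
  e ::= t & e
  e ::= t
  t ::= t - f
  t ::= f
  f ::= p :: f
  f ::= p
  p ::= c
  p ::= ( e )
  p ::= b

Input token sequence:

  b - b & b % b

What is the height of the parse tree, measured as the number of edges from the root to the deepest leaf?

[e [t [t [f [p b]]] - [f [p b]]] & [e [t [f [p b]]] % [e [t [f [p b]]]]]]

6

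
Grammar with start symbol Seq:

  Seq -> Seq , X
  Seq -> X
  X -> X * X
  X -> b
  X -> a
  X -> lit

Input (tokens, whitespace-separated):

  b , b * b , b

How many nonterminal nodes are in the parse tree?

8

[Seq [Seq [Seq [X b]] , [X [X b] * [X b]]] , [X b]]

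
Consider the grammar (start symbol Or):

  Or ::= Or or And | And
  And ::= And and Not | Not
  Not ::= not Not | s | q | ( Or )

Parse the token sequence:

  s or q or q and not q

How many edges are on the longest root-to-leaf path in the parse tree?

[Or [Or [Or [And [Not s]]] or [And [Not q]]] or [And [And [Not q]] and [Not not [Not q]]]]

5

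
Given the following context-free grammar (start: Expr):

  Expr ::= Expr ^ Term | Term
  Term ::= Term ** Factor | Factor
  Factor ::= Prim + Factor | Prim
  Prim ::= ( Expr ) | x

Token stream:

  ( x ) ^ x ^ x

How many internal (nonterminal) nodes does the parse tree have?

16

[Expr [Expr [Expr [Term [Factor [Prim ( [Expr [Term [Factor [Prim x]]]] )]]]] ^ [Term [Factor [Prim x]]]] ^ [Term [Factor [Prim x]]]]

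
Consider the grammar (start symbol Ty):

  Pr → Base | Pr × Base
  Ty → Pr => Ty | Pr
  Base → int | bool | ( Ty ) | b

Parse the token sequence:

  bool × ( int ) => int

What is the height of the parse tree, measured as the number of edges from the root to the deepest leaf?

6

[Ty [Pr [Pr [Base bool]] × [Base ( [Ty [Pr [Base int]]] )]] => [Ty [Pr [Base int]]]]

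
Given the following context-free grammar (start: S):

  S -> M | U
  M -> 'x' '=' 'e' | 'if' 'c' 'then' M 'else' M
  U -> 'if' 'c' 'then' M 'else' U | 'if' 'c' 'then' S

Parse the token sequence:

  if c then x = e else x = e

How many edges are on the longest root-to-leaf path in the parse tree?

[S [M if c then [M x = e] else [M x = e]]]

3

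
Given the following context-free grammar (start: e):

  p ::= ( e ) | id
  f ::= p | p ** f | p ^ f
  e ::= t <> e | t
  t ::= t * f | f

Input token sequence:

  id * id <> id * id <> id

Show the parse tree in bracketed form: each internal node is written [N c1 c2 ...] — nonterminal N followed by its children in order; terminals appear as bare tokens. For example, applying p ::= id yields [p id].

[e [t [t [f [p id]]] * [f [p id]]] <> [e [t [t [f [p id]]] * [f [p id]]] <> [e [t [f [p id]]]]]]

e
t <> e
t * f <> e
f * f <> e
p * f <> e
id * f <> e
id * p <> e
id * id <> e
id * id <> t <> e
id * id <> t * f <> e
id * id <> f * f <> e
id * id <> p * f <> e
id * id <> id * f <> e
id * id <> id * p <> e
id * id <> id * id <> e
id * id <> id * id <> t
id * id <> id * id <> f
id * id <> id * id <> p
id * id <> id * id <> id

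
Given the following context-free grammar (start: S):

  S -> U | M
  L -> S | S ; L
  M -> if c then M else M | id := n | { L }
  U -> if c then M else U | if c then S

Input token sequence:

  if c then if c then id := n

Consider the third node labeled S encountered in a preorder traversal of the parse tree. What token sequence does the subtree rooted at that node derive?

[S [U if c then [S [U if c then [S [M id := n]]]]]]

id := n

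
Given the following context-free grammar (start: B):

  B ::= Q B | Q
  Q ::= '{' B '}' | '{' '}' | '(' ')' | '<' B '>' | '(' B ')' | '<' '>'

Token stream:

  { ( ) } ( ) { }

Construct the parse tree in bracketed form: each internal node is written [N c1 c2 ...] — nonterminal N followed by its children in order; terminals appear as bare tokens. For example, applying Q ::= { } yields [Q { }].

B
Q B
{ B } B
{ Q } B
{ ( ) } B
{ ( ) } Q B
{ ( ) } ( ) B
{ ( ) } ( ) Q
{ ( ) } ( ) { }

[B [Q { [B [Q ( )]] }] [B [Q ( )] [B [Q { }]]]]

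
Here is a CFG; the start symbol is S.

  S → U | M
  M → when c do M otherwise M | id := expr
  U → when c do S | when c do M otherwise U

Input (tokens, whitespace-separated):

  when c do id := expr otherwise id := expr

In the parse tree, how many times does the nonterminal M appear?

3

[S [M when c do [M id := expr] otherwise [M id := expr]]]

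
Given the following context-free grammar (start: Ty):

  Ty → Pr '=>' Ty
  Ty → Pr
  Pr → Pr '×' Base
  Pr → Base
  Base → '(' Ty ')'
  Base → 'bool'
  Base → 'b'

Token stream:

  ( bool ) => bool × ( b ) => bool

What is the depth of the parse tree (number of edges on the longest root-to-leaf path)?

[Ty [Pr [Base ( [Ty [Pr [Base bool]]] )]] => [Ty [Pr [Pr [Base bool]] × [Base ( [Ty [Pr [Base b]]] )]] => [Ty [Pr [Base bool]]]]]

7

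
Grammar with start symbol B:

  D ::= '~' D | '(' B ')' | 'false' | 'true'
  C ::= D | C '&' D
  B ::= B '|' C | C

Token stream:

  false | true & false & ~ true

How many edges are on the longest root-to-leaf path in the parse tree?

5

[B [B [C [D false]]] | [C [C [C [D true]] & [D false]] & [D ~ [D true]]]]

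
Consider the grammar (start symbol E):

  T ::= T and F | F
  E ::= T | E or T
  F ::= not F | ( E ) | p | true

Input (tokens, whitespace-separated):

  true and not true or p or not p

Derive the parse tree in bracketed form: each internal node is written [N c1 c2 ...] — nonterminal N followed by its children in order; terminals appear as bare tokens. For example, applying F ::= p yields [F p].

E
E or T
E or T or T
T or T or T
T and F or T or T
F and F or T or T
true and F or T or T
true and not F or T or T
true and not true or T or T
true and not true or F or T
true and not true or p or T
true and not true or p or F
true and not true or p or not F
true and not true or p or not p

[E [E [E [T [T [F true]] and [F not [F true]]]] or [T [F p]]] or [T [F not [F p]]]]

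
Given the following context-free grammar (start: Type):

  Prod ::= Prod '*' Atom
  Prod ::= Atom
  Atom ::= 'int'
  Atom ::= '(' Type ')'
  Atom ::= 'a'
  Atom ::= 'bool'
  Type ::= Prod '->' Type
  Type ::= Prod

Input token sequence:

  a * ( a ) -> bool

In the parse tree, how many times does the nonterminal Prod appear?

4

[Type [Prod [Prod [Atom a]] * [Atom ( [Type [Prod [Atom a]]] )]] -> [Type [Prod [Atom bool]]]]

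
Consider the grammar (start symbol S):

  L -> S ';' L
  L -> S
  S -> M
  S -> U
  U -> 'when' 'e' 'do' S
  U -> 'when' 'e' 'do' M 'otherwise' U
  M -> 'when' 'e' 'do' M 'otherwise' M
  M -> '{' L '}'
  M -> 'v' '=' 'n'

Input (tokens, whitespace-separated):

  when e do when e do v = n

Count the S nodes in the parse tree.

3

[S [U when e do [S [U when e do [S [M v = n]]]]]]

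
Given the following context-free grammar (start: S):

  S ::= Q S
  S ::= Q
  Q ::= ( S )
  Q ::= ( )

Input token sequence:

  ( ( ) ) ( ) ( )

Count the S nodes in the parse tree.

[S [Q ( [S [Q ( )]] )] [S [Q ( )] [S [Q ( )]]]]

4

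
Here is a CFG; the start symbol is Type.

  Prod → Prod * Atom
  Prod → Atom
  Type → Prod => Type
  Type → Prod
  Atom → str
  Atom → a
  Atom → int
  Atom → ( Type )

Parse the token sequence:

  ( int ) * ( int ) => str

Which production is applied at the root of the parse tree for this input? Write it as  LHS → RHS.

[Type [Prod [Prod [Atom ( [Type [Prod [Atom int]]] )]] * [Atom ( [Type [Prod [Atom int]]] )]] => [Type [Prod [Atom str]]]]

Type → Prod => Type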